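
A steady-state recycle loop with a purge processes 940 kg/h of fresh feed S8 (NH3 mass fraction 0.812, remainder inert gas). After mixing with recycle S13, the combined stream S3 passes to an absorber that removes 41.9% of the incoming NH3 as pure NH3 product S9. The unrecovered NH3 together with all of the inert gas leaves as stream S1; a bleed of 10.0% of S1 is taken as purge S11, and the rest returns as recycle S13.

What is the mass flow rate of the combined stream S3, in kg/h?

inert gas enters only via S8 and leaves only via the purge: 940×0.188 = 0.100×(inert gas in S1), and the absorber passes all inert gas, so inert gas in S3 = inert gas in S1 = 1767.2 kg/h.
NH3 in S3: m_A = 940×0.812 + (1−0.100)·(1−0.419)·m_A, so m_A = 763.28/0.4771 = 1599.8 kg/h.
S3 = 1599.8 + 1767.2 = 3367 kg/h.

3367 kg/h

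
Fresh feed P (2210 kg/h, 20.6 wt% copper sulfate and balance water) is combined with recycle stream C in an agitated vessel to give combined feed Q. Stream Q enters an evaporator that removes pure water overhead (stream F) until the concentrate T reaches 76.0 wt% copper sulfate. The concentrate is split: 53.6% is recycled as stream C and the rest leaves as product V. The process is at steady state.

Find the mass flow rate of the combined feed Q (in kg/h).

2902 kg/h

Overall copper sulfate balance (none leaves overhead): copper sulfate in fresh feed = copper sulfate in product, i.e. 2210×0.206 = (1−0.536)·T·0.760.
T = 455.26/(0.760×0.464) = 1291 kg/h.
Recycle C = 0.536×1291 = 691.98 kg/h.
Combined feed Q = 2210 + 691.98 = 2902 kg/h.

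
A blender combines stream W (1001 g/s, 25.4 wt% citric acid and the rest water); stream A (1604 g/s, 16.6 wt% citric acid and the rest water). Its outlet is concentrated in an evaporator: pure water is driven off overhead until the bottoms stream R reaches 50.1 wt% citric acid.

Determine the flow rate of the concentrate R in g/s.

1039 g/s

citric acid entering = 1001×0.254 + 1604×0.166 = 520.52 g/s.
All citric acid reports to R, so R = 520.52/0.501 = 1039 g/s.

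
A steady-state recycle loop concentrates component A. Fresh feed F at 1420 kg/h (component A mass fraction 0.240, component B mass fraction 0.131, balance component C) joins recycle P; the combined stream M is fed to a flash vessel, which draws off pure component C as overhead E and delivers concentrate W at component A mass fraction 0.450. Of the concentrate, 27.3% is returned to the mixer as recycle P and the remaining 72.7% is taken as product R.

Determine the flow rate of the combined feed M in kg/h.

1704 kg/h

Overall component A balance (none leaves overhead): component A in fresh feed = component A in product, i.e. 1420×0.240 = (1−0.273)·W·0.450.
W = 340.8/(0.450×0.727) = 1041.7 kg/h.
Recycle P = 0.273×1041.7 = 284.39 kg/h.
Combined feed M = 1420 + 284.39 = 1704.4 kg/h.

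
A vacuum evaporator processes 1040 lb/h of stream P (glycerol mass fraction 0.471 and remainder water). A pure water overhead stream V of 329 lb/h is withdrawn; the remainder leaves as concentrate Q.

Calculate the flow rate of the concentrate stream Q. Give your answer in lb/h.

711 lb/h

Concentrate = 1040 − 329 = 711 lb/h.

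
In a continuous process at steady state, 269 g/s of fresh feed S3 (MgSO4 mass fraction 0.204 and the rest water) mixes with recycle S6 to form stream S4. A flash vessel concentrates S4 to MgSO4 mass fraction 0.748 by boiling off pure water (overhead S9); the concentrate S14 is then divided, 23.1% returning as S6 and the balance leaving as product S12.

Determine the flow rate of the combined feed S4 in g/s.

Overall MgSO4 balance (none leaves overhead): MgSO4 in fresh feed = MgSO4 in product, i.e. 269×0.204 = (1−0.231)·S14·0.748.
S14 = 54.876/(0.748×0.769) = 95.401 g/s.
Recycle S6 = 0.231×95.401 = 22.038 g/s.
Combined feed S4 = 269 + 22.038 = 291.04 g/s.

291 g/s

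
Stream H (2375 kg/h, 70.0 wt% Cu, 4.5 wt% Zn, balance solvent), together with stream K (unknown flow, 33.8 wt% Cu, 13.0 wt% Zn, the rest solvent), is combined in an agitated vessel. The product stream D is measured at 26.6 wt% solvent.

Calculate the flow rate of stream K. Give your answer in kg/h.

Let K be the unknown flow. Total out = 2375 + K.
solvent balance: 605.62 + 0.532·K = 0.266·(2375 + K)
(0.532 − 0.266)·K = 0.266×2375 − 605.62 = 26.125
K = 26.125 / 0.266 = 98.214 kg/h

98.21 kg/h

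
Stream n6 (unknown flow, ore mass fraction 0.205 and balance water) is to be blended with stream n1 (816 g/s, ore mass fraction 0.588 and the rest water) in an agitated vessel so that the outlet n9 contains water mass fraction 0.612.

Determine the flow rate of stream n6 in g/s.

891.8 g/s

Let n6 be the unknown flow. Total out = 816 + n6.
water balance: 336.19 + 0.795·n6 = 0.612·(816 + n6)
(0.795 − 0.612)·n6 = 0.612×816 − 336.19 = 163.2
n6 = 163.2 / 0.183 = 891.8 g/s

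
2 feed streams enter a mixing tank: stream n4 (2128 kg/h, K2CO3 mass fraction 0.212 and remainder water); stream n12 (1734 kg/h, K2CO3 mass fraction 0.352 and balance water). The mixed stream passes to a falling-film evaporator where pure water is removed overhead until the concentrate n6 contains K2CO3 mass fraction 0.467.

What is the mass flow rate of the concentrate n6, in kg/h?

2273 kg/h

K2CO3 entering = 2128×0.212 + 1734×0.352 = 1061.5 kg/h.
All K2CO3 reports to n6, so n6 = 1061.5/0.467 = 2273 kg/h.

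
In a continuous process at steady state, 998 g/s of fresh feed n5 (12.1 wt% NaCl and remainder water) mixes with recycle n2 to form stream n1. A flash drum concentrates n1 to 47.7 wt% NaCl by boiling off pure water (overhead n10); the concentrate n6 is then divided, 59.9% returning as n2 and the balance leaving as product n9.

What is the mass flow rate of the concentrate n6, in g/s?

631.3 g/s

Overall NaCl balance (none leaves overhead): NaCl in fresh feed = NaCl in product, i.e. 998×0.121 = (1−0.599)·n6·0.477.
n6 = 120.76/(0.477×0.401) = 631.33 g/s.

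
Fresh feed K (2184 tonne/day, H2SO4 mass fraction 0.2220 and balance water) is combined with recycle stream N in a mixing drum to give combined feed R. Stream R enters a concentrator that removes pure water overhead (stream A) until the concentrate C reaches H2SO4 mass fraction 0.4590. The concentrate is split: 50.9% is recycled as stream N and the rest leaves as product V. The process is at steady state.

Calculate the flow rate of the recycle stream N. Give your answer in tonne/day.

1095 tonne/day

Overall H2SO4 balance (none leaves overhead): H2SO4 in fresh feed = H2SO4 in product, i.e. 2184×0.222 = (1−0.509)·C·0.459.
C = 484.85/(0.459×0.491) = 2151.4 tonne/day.
Recycle N = 0.509×2151.4 = 1095 tonne/day.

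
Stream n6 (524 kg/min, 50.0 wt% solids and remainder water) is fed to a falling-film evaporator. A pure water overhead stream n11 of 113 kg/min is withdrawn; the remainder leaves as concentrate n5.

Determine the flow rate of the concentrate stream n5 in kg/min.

Concentrate = 524 − 113 = 411 kg/min.

411 kg/min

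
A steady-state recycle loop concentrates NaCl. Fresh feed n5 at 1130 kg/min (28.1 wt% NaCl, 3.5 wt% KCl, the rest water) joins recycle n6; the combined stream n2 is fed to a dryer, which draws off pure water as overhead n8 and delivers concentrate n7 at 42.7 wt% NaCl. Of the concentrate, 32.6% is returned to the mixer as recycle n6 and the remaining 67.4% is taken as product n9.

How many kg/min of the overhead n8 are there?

Overall NaCl balance (none leaves overhead): NaCl in fresh feed = NaCl in product, i.e. 1130×0.281 = (1−0.326)·n7·0.427.
n7 = 317.53/(0.427×0.674) = 1103.3 kg/min.
Recycle n6 = 0.326×1103.3 = 359.68 kg/min.
Combined feed n2 = 1130 + 359.68 = 1489.7 kg/min.
Overhead n8 = n2 − n7 = 1489.7 − 1103.3 = 386.37 kg/min.

386.4 kg/min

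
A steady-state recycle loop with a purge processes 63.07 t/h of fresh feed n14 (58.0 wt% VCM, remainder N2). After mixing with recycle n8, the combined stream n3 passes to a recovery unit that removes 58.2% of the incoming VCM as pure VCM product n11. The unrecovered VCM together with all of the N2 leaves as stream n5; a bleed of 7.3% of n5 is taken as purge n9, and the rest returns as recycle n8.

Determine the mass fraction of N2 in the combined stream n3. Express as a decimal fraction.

N2 enters only via n14 and leaves only via the purge: 63.07×0.420 = 0.073×(N2 in n5), and the recovery unit passes all N2, so N2 in n3 = N2 in n5 = 362.87 t/h.
VCM in n3: m_A = 63.07×0.580 + (1−0.073)·(1−0.582)·m_A, so m_A = 36.581/0.6125 = 59.722 t/h.
n3 = 59.722 + 362.87 = 422.59 t/h.
N2 fraction in n3 = 362.87/422.59 = 0.859.

0.859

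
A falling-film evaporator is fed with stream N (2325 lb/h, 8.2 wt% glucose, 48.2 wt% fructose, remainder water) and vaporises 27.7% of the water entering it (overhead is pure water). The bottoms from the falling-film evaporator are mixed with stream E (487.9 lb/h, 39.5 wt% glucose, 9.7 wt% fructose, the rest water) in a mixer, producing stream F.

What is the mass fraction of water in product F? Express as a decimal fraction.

0.387

Vapour removed = 0.277×0.436×2325 = 280.79 lb/h; concentrate = 2044.2 lb/h.
water reaching the mixer = 732.91 (from concentrate) + 487.9×0.508 = 980.76 lb/h.
Product flow = 2044.2 + 487.9 = 2532.1 lb/h; water fraction = 0.387.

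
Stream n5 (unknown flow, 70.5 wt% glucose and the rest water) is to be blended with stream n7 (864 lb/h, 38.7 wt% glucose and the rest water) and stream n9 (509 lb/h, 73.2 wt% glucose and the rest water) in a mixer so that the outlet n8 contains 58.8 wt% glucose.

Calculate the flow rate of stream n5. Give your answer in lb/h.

Let n5 be the unknown flow. Total out = 1373 + n5.
glucose balance: 706.96 + 0.705·n5 = 0.588·(1373 + n5)
(0.705 − 0.588)·n5 = 0.588×1373 − 706.96 = 100.37
n5 = 100.37 / 0.117 = 857.85 lb/h

857.8 lb/h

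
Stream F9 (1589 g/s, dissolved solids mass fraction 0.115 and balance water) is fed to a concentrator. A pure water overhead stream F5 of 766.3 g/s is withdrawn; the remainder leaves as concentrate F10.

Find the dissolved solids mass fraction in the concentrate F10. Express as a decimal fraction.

dissolved solids is not removed: 1589×0.115 = 182.74 g/s of dissolved solids enters F10.
Concentrate = 1589 − 766.3 = 822.7 g/s.
Mass fraction = 182.74/822.7 = 0.222.

0.222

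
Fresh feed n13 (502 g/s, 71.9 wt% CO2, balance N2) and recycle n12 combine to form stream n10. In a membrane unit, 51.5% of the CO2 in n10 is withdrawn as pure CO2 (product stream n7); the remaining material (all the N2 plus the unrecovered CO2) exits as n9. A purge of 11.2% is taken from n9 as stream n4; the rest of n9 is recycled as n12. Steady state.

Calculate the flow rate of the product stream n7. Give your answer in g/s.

CO2 in n10: m_A = 502×0.719 + (1−0.112)·(1−0.515)·m_A, so m_A = 360.94/0.5693 = 633.98 g/s.
Product n7 = 0.515×633.98 = 326.5 g/s.

326.5 g/s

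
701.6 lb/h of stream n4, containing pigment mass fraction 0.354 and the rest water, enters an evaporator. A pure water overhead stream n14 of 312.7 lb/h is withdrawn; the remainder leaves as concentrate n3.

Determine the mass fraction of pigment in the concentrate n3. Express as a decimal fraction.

pigment is not removed: 701.6×0.354 = 248.37 lb/h of pigment enters n3.
Concentrate = 701.6 − 312.7 = 388.9 lb/h.
Mass fraction = 248.37/388.9 = 0.639.

0.639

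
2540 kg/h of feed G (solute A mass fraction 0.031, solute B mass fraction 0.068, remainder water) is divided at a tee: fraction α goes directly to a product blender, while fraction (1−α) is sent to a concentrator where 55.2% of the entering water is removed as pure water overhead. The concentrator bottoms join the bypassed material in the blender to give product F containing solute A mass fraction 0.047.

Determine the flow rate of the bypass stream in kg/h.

All 2540×0.031 = 78.74 kg/h of solute A reaches F, so F = 78.74/0.047 = 1675.3 kg/h and vapour = 864.68 kg/h.
The evaporator receives (1−α)·2540 of feed at 0.901 water and removes 0.552 of that water:
0.552×0.901×(1−α)×2540 = 864.68
(1−α) = 864.68/1263.3 = 0.6845;  α = 0.3155.
Bypass flow = 0.3155×2540 = 801.43 kg/h.

801.4 kg/h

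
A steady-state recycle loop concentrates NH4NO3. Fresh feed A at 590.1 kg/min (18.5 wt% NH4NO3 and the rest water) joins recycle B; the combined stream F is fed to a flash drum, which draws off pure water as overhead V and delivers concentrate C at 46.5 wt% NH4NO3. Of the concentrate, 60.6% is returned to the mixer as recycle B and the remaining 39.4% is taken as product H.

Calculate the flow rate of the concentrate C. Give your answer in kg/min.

Overall NH4NO3 balance (none leaves overhead): NH4NO3 in fresh feed = NH4NO3 in product, i.e. 590.1×0.185 = (1−0.606)·C·0.465.
C = 109.17/(0.465×0.394) = 595.87 kg/min.

595.9 kg/min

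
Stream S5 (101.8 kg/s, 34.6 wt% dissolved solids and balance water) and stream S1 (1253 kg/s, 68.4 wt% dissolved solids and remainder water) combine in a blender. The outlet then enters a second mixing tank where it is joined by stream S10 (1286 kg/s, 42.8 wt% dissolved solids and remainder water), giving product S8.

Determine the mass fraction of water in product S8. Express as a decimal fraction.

0.454

Overall, product flow = 2640.8 kg/s.
water in = 101.8×0.654 + 1253×0.316 + 1286×0.572 = 1198.1 kg/s.
water fraction in S8 = 0.454.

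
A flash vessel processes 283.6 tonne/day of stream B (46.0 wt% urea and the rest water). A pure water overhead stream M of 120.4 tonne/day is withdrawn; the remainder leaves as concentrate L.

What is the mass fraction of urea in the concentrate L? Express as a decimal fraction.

urea is not removed: 283.6×0.460 = 130.46 tonne/day of urea enters L.
Concentrate = 283.6 − 120.4 = 163.2 tonne/day.
Mass fraction = 130.46/163.2 = 0.799.

0.799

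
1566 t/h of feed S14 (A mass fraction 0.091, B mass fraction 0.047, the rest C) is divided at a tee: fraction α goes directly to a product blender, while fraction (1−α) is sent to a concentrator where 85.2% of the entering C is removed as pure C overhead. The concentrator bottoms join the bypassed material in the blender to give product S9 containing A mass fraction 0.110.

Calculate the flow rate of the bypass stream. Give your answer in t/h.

1198 t/h

All 1566×0.091 = 142.51 t/h of A reaches S9, so S9 = 142.51/0.110 = 1295.5 t/h and vapour = 270.49 t/h.
The evaporator receives (1−α)·1566 of feed at 0.862 C and removes 0.852 of that C:
0.852×0.862×(1−α)×1566 = 270.49
(1−α) = 270.49/1150.1 = 0.2352;  α = 0.7648.
Bypass flow = 0.7648×1566 = 1197.7 t/h.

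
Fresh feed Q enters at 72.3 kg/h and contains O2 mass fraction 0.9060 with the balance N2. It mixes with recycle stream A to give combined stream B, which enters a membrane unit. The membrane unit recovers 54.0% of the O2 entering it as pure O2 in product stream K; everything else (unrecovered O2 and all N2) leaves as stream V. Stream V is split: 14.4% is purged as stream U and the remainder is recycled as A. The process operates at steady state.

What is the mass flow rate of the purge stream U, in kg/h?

13.95 kg/h

N2 enters only via Q and leaves only via the purge: 72.3×0.094 = 0.144×(N2 in V), and the membrane unit passes all N2, so N2 in B = N2 in V = 47.196 kg/h.
O2 in B: m_A = 72.3×0.906 + (1−0.144)·(1−0.540)·m_A, so m_A = 65.504/0.6062 = 108.05 kg/h.
V = (1−0.540)×108.05 + 47.196 = 96.899 kg/h.
Purge U = 0.144×96.899 = 13.953 kg/h.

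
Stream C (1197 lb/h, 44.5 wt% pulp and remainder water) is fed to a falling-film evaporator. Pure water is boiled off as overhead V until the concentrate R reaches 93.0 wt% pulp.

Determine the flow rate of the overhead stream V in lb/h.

pulp is conserved: 1197×0.445 = 532.66 lb/h all reports to the concentrate.
Concentrate = 532.66/(target fraction) = 572.76 lb/h.
Overhead = 1197 − 572.76 = 624.24 lb/h.

624.2 lb/h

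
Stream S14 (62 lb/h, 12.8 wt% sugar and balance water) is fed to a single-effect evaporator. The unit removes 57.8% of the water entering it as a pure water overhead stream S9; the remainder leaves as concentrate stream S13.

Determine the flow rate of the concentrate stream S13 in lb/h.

water entering = 62×0.872 = 54.064 lb/h; overhead removed = 0.578×54.064 = 31.249 lb/h.
Concentrate = 62 − 31.249 = 30.751 lb/h.

30.75 lb/h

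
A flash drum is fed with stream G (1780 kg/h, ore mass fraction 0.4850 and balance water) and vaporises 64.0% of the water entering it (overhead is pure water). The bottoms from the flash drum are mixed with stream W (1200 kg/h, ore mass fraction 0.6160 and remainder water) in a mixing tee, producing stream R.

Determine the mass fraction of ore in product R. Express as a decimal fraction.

Vapour removed = 0.640×0.515×1780 = 586.69 kg/h; concentrate = 1193.3 kg/h.
ore reaching the mixer = 863.3 (from concentrate) + 1200×0.616 = 1602.5 kg/h.
Product flow = 1193.3 + 1200 = 2393.3 kg/h; ore fraction = 0.6696.

0.6696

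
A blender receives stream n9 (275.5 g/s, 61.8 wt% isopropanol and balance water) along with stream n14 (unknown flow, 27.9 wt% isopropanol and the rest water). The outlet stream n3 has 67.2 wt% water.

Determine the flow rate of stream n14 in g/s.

Let n14 be the unknown flow. Total out = 275.5 + n14.
water balance: 105.24 + 0.721·n14 = 0.672·(275.5 + n14)
(0.721 − 0.672)·n14 = 0.672×275.5 − 105.24 = 79.895
n14 = 79.895 / 0.049 = 1630.5 g/s

1631 g/s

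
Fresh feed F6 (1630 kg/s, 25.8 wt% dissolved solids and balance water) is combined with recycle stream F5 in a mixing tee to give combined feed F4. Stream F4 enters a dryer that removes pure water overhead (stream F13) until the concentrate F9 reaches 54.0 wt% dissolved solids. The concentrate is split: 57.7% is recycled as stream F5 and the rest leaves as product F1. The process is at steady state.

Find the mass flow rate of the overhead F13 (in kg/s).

Overall dissolved solids balance (none leaves overhead): dissolved solids in fresh feed = dissolved solids in product, i.e. 1630×0.258 = (1−0.577)·F9·0.540.
F9 = 420.54/(0.540×0.423) = 1841.1 kg/s.
Recycle F5 = 0.577×1841.1 = 1062.3 kg/s.
Combined feed F4 = 1630 + 1062.3 = 2692.3 kg/s.
Overhead F13 = F4 − F9 = 2692.3 − 1841.1 = 851.22 kg/s.

851.2 kg/s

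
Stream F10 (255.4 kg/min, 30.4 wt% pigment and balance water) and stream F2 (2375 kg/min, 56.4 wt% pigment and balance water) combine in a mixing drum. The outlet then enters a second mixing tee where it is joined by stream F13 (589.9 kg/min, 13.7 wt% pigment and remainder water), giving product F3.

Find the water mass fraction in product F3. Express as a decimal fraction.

Overall, product flow = 3220.3 kg/min.
water in = 255.4×0.696 + 2375×0.436 + 589.9×0.863 = 1722.3 kg/min.
water fraction in F3 = 0.5348.

0.5348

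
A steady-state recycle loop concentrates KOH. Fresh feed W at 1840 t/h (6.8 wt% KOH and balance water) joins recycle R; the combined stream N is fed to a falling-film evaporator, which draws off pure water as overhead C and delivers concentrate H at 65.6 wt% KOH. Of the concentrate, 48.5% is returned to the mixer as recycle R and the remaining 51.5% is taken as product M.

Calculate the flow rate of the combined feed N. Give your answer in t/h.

Overall KOH balance (none leaves overhead): KOH in fresh feed = KOH in product, i.e. 1840×0.068 = (1−0.485)·H·0.656.
H = 125.12/(0.656×0.515) = 370.35 t/h.
Recycle R = 0.485×370.35 = 179.62 t/h.
Combined feed N = 1840 + 179.62 = 2019.6 t/h.

2020 t/h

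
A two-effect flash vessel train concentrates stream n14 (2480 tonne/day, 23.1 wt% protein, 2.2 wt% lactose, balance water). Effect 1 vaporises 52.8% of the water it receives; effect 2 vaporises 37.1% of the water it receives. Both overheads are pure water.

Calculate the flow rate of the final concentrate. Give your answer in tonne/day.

water in feed = 2480×0.747 = 1852.6 tonne/day.
After stage 1: water left = (1−0.528)×1852.6 = 874.41; stream total = 1501.8 tonne/day.
After stage 2: water left = (1−0.371)×874.41 = 550; final concentrate = 1177.4 tonne/day.

1177 tonne/day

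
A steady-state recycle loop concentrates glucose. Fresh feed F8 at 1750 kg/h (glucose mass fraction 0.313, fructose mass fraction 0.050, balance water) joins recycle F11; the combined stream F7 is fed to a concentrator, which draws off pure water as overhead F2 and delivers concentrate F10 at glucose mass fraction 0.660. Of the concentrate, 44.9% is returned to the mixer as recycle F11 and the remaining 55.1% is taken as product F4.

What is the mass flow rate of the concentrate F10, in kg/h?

1506 kg/h

Overall glucose balance (none leaves overhead): glucose in fresh feed = glucose in product, i.e. 1750×0.313 = (1−0.449)·F10·0.660.
F10 = 547.75/(0.660×0.551) = 1506.2 kg/h.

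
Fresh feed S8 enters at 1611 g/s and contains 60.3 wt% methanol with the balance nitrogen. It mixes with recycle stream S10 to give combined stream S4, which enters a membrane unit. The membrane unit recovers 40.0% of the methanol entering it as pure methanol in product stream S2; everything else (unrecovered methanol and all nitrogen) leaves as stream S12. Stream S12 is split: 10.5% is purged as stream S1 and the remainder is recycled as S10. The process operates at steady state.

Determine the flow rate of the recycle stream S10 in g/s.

6578 g/s

nitrogen enters only via S8 and leaves only via the purge: 1611×0.397 = 0.105×(nitrogen in S12), and the membrane unit passes all nitrogen, so nitrogen in S4 = nitrogen in S12 = 6091.1 g/s.
methanol in S4: m_A = 1611×0.603 + (1−0.105)·(1−0.400)·m_A, so m_A = 971.43/0.4630 = 2098.1 g/s.
S12 = (1−0.400)×2098.1 + 6091.1 = 7350 g/s.
Recycle S10 = (1−0.105)×7350 = 6578.2 g/s.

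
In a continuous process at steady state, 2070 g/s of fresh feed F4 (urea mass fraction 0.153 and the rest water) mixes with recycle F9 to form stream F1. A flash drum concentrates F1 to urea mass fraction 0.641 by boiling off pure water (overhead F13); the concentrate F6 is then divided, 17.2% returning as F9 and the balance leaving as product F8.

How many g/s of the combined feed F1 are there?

2173 g/s

Overall urea balance (none leaves overhead): urea in fresh feed = urea in product, i.e. 2070×0.153 = (1−0.172)·F6·0.641.
F6 = 316.71/(0.641×0.828) = 596.72 g/s.
Recycle F9 = 0.172×596.72 = 102.64 g/s.
Combined feed F1 = 2070 + 102.64 = 2172.6 g/s.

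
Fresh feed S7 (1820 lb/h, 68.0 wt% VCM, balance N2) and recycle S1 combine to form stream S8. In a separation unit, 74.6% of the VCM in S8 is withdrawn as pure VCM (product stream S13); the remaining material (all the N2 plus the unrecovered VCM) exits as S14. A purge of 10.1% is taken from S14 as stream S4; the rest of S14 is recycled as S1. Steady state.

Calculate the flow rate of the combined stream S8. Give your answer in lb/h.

7370 lb/h

N2 enters only via S7 and leaves only via the purge: 1820×0.320 = 0.101×(N2 in S14), and the separation unit passes all N2, so N2 in S8 = N2 in S14 = 5766.3 lb/h.
VCM in S8: m_A = 1820×0.680 + (1−0.101)·(1−0.746)·m_A, so m_A = 1237.6/0.7717 = 1603.8 lb/h.
S8 = 1603.8 + 5766.3 = 7370.2 lb/h.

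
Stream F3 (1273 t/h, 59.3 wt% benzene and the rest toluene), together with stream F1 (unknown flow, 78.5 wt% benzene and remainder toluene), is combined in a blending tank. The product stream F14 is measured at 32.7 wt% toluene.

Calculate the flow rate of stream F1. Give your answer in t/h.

909.3 t/h

Let F1 be the unknown flow. Total out = 1273 + F1.
toluene balance: 518.11 + 0.215·F1 = 0.327·(1273 + F1)
(0.215 − 0.327)·F1 = 0.327×1273 − 518.11 = -101.84
F1 = -101.84 / -0.112 = 909.29 t/h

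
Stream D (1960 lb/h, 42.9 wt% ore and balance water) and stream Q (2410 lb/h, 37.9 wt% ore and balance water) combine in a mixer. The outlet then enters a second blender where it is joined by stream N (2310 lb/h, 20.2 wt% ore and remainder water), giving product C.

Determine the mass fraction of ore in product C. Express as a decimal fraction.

0.3325

Overall, product flow = 6680 lb/h.
ore in = 1960×0.429 + 2410×0.379 + 2310×0.202 = 2220.8 lb/h.
ore fraction in C = 0.3325.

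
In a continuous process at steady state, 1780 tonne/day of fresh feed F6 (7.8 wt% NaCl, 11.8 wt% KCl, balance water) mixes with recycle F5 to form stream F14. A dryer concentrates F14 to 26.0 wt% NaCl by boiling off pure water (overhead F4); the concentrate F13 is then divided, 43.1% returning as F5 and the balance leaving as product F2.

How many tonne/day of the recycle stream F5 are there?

404.5 tonne/day

Overall NaCl balance (none leaves overhead): NaCl in fresh feed = NaCl in product, i.e. 1780×0.078 = (1−0.431)·F13·0.260.
F13 = 138.84/(0.260×0.569) = 938.49 tonne/day.
Recycle F5 = 0.431×938.49 = 404.49 tonne/day.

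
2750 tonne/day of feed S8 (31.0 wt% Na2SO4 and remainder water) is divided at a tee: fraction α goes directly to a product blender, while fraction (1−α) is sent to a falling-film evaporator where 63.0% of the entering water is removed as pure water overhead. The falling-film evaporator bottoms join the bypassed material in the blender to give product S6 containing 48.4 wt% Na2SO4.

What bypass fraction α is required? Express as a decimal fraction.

All 2750×0.310 = 852.5 tonne/day of Na2SO4 reaches S6, so S6 = 852.5/0.484 = 1761.4 tonne/day and vapour = 988.64 tonne/day.
The evaporator receives (1−α)·2750 of feed at 0.690 water and removes 0.630 of that water:
0.630×0.690×(1−α)×2750 = 988.64
(1−α) = 988.64/1195.4 = 0.8270;  α = 0.1730.

0.173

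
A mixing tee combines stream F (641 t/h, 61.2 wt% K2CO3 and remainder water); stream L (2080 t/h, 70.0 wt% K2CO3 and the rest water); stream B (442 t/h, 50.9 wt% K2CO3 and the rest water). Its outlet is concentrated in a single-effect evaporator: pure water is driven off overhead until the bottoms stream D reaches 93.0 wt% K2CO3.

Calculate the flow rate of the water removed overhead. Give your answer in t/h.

K2CO3 entering = 641×0.612 + 2080×0.700 + 442×0.509 = 2073.3 t/h.
All K2CO3 reports to D, so D = 2073.3/0.930 = 2229.3 t/h.
Total feed = 3163 t/h; overhead = 3163 − 2229.3 = 933.68 t/h.

933.7 t/h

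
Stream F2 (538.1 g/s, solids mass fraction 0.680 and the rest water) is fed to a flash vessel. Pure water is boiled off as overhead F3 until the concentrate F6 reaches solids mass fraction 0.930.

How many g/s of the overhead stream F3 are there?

solids is conserved: 538.1×0.680 = 365.91 g/s all reports to the concentrate.
Concentrate = 365.91/(target fraction) = 393.45 g/s.
Overhead = 538.1 − 393.45 = 144.65 g/s.

144.7 g/s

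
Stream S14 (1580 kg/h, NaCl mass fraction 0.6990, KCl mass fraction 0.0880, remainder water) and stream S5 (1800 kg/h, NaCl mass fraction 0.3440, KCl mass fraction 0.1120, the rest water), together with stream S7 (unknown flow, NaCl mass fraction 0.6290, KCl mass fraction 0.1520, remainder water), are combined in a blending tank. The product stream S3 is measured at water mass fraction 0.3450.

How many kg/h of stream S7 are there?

1188 kg/h

Let S7 be the unknown flow. Total out = 3380 + S7.
water balance: 1315.7 + 0.219·S7 = 0.345·(3380 + S7)
(0.219 − 0.345)·S7 = 0.345×3380 − 1315.7 = -149.64
S7 = -149.64 / -0.126 = 1187.6 kg/h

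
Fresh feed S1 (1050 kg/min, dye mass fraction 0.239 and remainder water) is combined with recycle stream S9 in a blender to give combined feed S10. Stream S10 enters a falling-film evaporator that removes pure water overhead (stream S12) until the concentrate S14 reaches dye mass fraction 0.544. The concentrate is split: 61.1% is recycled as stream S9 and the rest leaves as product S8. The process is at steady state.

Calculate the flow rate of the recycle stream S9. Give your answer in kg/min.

724.6 kg/min

Overall dye balance (none leaves overhead): dye in fresh feed = dye in product, i.e. 1050×0.239 = (1−0.611)·S14·0.544.
S14 = 250.95/(0.544×0.389) = 1185.9 kg/min.
Recycle S9 = 0.611×1185.9 = 724.57 kg/min.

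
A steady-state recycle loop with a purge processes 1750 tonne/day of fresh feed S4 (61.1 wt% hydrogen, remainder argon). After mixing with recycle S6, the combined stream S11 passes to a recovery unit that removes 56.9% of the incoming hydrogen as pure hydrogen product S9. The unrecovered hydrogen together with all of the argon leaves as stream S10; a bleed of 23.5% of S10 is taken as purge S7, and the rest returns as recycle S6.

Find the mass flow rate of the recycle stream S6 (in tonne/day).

2742 tonne/day

argon enters only via S4 and leaves only via the purge: 1750×0.389 = 0.235×(argon in S10), and the recovery unit passes all argon, so argon in S11 = argon in S10 = 2896.8 tonne/day.
hydrogen in S11: m_A = 1750×0.611 + (1−0.235)·(1−0.569)·m_A, so m_A = 1069.2/0.6703 = 1595.2 tonne/day.
S10 = (1−0.569)×1595.2 + 2896.8 = 3584.3 tonne/day.
Recycle S6 = (1−0.235)×3584.3 = 2742 tonne/day.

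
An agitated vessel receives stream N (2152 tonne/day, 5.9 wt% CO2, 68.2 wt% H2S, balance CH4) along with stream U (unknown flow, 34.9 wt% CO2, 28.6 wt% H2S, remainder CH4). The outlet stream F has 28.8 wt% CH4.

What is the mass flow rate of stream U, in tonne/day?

810.5 tonne/day

Let U be the unknown flow. Total out = 2152 + U.
CH4 balance: 557.37 + 0.365·U = 0.288·(2152 + U)
(0.365 − 0.288)·U = 0.288×2152 − 557.37 = 62.408
U = 62.408 / 0.077 = 810.49 tonne/day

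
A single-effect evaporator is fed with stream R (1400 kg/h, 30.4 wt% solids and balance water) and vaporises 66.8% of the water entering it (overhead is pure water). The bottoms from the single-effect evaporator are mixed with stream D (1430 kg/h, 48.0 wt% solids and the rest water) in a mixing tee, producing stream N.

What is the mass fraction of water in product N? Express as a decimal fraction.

0.490

Vapour removed = 0.668×0.696×1400 = 650.9 kg/h; concentrate = 749.1 kg/h.
water reaching the mixer = 323.5 (from concentrate) + 1430×0.520 = 1067.1 kg/h.
Product flow = 749.1 + 1430 = 2179.1 kg/h; water fraction = 0.490.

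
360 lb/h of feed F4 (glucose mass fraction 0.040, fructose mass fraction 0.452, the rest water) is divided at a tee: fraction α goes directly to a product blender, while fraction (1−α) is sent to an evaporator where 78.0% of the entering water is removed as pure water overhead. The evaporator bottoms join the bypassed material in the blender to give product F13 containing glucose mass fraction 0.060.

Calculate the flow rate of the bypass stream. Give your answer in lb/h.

All 360×0.040 = 14.4 lb/h of glucose reaches F13, so F13 = 14.4/0.060 = 240 lb/h and vapour = 120 lb/h.
The evaporator receives (1−α)·360 of feed at 0.508 water and removes 0.780 of that water:
0.780×0.508×(1−α)×360 = 120
(1−α) = 120/142.65 = 0.8412;  α = 0.1588.
Bypass flow = 0.1588×360 = 57.153 lb/h.

57.15 lb/h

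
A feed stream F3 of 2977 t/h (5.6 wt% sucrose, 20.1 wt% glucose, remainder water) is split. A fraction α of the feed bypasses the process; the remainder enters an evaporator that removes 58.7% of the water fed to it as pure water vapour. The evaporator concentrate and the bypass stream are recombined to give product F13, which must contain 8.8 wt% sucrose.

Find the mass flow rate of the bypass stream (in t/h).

All 2977×0.056 = 166.71 t/h of sucrose reaches F13, so F13 = 166.71/0.088 = 1894.5 t/h and vapour = 1082.5 t/h.
The evaporator receives (1−α)·2977 of feed at 0.743 water and removes 0.587 of that water:
0.587×0.743×(1−α)×2977 = 1082.5
(1−α) = 1082.5/1298.4 = 0.8338;  α = 0.1662.
Bypass flow = 0.1662×2977 = 494.9 t/h.

494.9 t/h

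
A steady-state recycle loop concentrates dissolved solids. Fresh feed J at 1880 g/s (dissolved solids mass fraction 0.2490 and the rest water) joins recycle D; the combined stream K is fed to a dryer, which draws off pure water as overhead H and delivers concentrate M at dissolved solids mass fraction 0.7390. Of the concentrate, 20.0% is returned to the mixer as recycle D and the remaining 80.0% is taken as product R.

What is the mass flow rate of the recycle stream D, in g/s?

158.4 g/s

Overall dissolved solids balance (none leaves overhead): dissolved solids in fresh feed = dissolved solids in product, i.e. 1880×0.249 = (1−0.200)·M·0.739.
M = 468.12/(0.739×0.800) = 791.81 g/s.
Recycle D = 0.200×791.81 = 158.36 g/s.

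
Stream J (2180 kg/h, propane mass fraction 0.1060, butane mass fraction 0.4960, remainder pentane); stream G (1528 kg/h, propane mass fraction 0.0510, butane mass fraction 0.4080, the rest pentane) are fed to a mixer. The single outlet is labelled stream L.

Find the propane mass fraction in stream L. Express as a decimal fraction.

0.0833

Total flow out = 2180 + 1528 = 3708 kg/h.
propane in = 2180×0.106 + 1528×0.051 = 309.01 kg/h.
propane mass fraction in L = 309.01/3708 = 0.0833.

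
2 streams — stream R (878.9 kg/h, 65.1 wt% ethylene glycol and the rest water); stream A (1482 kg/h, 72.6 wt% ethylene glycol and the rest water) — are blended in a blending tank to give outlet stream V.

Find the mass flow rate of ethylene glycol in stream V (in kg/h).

ethylene glycol out = ethylene glycol in = 878.9×0.651 + 1482×0.726 = 1648.1 kg/h.

1648 kg/h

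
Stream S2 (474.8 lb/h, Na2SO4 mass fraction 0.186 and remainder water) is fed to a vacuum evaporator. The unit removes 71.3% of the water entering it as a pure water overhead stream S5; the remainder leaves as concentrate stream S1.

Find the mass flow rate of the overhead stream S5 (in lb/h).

water entering = 474.8×0.814 = 386.49 lb/h; overhead removed = 0.713×386.49 = 275.57 lb/h.

275.6 lb/h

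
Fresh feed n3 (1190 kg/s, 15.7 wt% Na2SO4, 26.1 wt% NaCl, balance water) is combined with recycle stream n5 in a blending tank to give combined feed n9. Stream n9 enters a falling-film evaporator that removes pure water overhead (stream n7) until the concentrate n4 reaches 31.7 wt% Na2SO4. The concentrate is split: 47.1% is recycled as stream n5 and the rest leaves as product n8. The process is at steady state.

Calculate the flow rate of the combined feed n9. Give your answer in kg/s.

Overall Na2SO4 balance (none leaves overhead): Na2SO4 in fresh feed = Na2SO4 in product, i.e. 1190×0.157 = (1−0.471)·n4·0.317.
n4 = 186.83/(0.317×0.529) = 1114.1 kg/s.
Recycle n5 = 0.471×1114.1 = 524.75 kg/s.
Combined feed n9 = 1190 + 524.75 = 1714.8 kg/s.

1715 kg/s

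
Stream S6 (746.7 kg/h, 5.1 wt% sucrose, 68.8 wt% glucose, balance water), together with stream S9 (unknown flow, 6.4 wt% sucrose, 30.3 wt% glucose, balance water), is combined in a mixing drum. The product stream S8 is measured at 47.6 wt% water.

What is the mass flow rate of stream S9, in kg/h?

1023 kg/h

Let S9 be the unknown flow. Total out = 746.7 + S9.
water balance: 194.89 + 0.633·S9 = 0.476·(746.7 + S9)
(0.633 − 0.476)·S9 = 0.476×746.7 − 194.89 = 160.54
S9 = 160.54 / 0.157 = 1022.6 kg/h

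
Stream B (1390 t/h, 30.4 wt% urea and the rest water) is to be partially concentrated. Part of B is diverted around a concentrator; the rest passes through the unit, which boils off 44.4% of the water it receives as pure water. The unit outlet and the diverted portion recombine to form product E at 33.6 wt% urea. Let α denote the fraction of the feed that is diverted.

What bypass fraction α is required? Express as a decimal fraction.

0.692

All 1390×0.304 = 422.56 t/h of urea reaches E, so E = 422.56/0.336 = 1257.6 t/h and vapour = 132.38 t/h.
The evaporator receives (1−α)·1390 of feed at 0.696 water and removes 0.444 of that water:
0.444×0.696×(1−α)×1390 = 132.38
(1−α) = 132.38/429.54 = 0.3082;  α = 0.6918.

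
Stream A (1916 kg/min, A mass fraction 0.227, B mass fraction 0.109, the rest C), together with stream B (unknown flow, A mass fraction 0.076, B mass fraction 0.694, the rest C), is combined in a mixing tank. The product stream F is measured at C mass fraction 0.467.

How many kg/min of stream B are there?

Let B be the unknown flow. Total out = 1916 + B.
C balance: 1272.2 + 0.230·B = 0.467·(1916 + B)
(0.230 − 0.467)·B = 0.467×1916 − 1272.2 = -377.45
B = -377.45 / -0.237 = 1592.6 kg/min

1593 kg/min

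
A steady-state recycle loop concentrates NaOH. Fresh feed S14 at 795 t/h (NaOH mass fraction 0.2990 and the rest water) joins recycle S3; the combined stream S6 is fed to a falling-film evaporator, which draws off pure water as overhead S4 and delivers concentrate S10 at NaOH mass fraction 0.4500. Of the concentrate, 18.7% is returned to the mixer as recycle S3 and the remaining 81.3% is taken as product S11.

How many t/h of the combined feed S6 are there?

916.5 t/h

Overall NaOH balance (none leaves overhead): NaOH in fresh feed = NaOH in product, i.e. 795×0.299 = (1−0.187)·S10·0.450.
S10 = 237.7/(0.450×0.813) = 649.73 t/h.
Recycle S3 = 0.187×649.73 = 121.5 t/h.
Combined feed S6 = 795 + 121.5 = 916.5 t/h.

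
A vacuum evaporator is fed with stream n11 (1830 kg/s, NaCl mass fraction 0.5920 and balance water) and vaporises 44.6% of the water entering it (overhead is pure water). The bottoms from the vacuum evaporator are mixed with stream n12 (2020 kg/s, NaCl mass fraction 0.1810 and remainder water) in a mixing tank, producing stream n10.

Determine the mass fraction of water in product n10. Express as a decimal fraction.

0.5880

Vapour removed = 0.446×0.408×1830 = 333 kg/s; concentrate = 1497 kg/s.
water reaching the mixer = 413.64 (from concentrate) + 2020×0.819 = 2068 kg/s.
Product flow = 1497 + 2020 = 3517 kg/s; water fraction = 0.5880.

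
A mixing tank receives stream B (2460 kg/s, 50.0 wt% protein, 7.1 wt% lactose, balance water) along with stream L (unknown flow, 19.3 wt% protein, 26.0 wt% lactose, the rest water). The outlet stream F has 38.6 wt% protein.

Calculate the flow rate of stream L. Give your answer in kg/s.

Let L be the unknown flow. Total out = 2460 + L.
protein balance: 1230 + 0.193·L = 0.386·(2460 + L)
(0.193 − 0.386)·L = 0.386×2460 − 1230 = -280.44
L = -280.44 / -0.193 = 1453.1 kg/s

1453 kg/s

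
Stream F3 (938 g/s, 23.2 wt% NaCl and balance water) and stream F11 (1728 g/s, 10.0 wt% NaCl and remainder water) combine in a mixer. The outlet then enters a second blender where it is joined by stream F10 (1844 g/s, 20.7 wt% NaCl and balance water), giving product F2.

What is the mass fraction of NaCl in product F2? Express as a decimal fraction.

0.1712

Overall, product flow = 4510 g/s.
NaCl in = 938×0.232 + 1728×0.100 + 1844×0.207 = 772.12 g/s.
NaCl fraction in F2 = 0.1712.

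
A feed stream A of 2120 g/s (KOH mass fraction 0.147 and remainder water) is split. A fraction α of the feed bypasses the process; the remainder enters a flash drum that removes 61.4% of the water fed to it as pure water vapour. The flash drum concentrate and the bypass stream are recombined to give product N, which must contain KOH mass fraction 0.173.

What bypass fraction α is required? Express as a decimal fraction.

0.713

All 2120×0.147 = 311.64 g/s of KOH reaches N, so N = 311.64/0.173 = 1801.4 g/s and vapour = 318.61 g/s.
The evaporator receives (1−α)·2120 of feed at 0.853 water and removes 0.614 of that water:
0.614×0.853×(1−α)×2120 = 318.61
(1−α) = 318.61/1110.3 = 0.2870;  α = 0.7130.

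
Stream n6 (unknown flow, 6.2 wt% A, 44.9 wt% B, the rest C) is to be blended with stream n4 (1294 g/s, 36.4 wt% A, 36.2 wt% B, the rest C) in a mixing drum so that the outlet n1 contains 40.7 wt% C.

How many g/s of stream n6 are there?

2099 g/s

Let n6 be the unknown flow. Total out = 1294 + n6.
C balance: 354.56 + 0.489·n6 = 0.407·(1294 + n6)
(0.489 − 0.407)·n6 = 0.407×1294 − 354.56 = 172.1
n6 = 172.1 / 0.082 = 2098.8 g/s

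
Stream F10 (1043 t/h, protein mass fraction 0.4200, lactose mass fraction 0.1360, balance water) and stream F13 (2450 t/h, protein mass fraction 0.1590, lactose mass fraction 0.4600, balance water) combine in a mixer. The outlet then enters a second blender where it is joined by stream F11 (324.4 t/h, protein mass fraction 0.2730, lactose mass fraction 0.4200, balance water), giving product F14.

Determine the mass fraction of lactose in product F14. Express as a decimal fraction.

0.3681

Overall, product flow = 3817.4 t/h.
lactose in = 1043×0.136 + 2450×0.460 + 324.4×0.420 = 1405.1 t/h.
lactose fraction in F14 = 0.3681.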